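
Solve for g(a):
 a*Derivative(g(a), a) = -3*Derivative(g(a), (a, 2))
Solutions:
 g(a) = C1 + C2*erf(sqrt(6)*a/6)


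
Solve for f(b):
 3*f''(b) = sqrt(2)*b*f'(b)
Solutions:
 f(b) = C1 + C2*erfi(2^(3/4)*sqrt(3)*b/6)


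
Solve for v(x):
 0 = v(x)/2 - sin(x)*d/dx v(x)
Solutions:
 v(x) = C1*(cos(x) - 1)^(1/4)/(cos(x) + 1)^(1/4)


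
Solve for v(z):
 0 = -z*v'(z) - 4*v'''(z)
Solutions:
 v(z) = C1 + Integral(C2*airyai(-2^(1/3)*z/2) + C3*airybi(-2^(1/3)*z/2), z)


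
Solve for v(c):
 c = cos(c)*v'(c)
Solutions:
 v(c) = C1 + Integral(c/cos(c), c)


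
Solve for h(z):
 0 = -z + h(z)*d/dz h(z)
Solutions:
 h(z) = -sqrt(C1 + z^2)
 h(z) = sqrt(C1 + z^2)


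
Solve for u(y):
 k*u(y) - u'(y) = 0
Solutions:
 u(y) = C1*exp(k*y)


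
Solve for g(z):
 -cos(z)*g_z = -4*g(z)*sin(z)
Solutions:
 g(z) = C1/cos(z)^4


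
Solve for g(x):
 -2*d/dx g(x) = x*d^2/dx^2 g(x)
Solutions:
 g(x) = C1 + C2/x


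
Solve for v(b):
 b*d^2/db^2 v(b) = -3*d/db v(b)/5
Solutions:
 v(b) = C1 + C2*b^(2/5)


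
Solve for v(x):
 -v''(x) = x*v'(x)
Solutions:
 v(x) = C1 + C2*erf(sqrt(2)*x/2)


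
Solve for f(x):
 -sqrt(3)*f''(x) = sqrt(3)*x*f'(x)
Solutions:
 f(x) = C1 + C2*erf(sqrt(2)*x/2)


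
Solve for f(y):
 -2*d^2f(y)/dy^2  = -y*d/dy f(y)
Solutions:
 f(y) = C1 + C2*erfi(y/2)


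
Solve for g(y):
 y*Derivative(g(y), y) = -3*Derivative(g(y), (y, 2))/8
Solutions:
 g(y) = C1 + C2*erf(2*sqrt(3)*y/3)


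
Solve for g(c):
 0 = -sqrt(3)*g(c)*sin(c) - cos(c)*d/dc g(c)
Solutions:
 g(c) = C1*cos(c)^(sqrt(3))


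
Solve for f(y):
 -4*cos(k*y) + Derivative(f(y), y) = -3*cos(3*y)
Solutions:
 f(y) = C1 - sin(3*y) + 4*sin(k*y)/k


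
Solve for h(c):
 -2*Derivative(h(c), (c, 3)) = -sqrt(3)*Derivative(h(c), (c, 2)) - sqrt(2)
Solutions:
 h(c) = C1 + C2*c + C3*exp(sqrt(3)*c/2) - sqrt(6)*c^2/6


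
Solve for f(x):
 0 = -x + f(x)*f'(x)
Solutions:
 f(x) = -sqrt(C1 + x^2)
 f(x) = sqrt(C1 + x^2)


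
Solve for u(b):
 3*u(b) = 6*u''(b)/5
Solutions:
 u(b) = C1*exp(-sqrt(10)*b/2) + C2*exp(sqrt(10)*b/2)


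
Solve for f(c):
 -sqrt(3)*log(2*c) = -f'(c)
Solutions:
 f(c) = C1 + sqrt(3)*c*log(c) - sqrt(3)*c + sqrt(3)*c*log(2)


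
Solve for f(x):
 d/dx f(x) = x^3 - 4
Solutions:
 f(x) = C1 + x^4/4 - 4*x


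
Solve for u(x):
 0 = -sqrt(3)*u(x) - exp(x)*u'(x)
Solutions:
 u(x) = C1*exp(sqrt(3)*exp(-x))


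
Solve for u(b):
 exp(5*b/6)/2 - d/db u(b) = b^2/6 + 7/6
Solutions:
 u(b) = C1 - b^3/18 - 7*b/6 + 3*exp(5*b/6)/5


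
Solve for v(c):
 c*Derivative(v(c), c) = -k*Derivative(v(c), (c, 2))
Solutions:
 v(c) = C1 + C2*sqrt(k)*erf(sqrt(2)*c*sqrt(1/k)/2)


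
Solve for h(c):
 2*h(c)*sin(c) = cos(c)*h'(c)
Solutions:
 h(c) = C1/cos(c)^2


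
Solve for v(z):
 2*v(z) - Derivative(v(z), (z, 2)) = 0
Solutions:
 v(z) = C1*exp(-sqrt(2)*z) + C2*exp(sqrt(2)*z)


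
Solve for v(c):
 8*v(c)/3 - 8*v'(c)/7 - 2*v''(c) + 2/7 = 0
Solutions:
 v(c) = C1*exp(2*c*(-3 + 2*sqrt(39))/21) + C2*exp(-2*c*(3 + 2*sqrt(39))/21) - 3/28


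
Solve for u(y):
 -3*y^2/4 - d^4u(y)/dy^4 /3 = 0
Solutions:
 u(y) = C1 + C2*y + C3*y^2 + C4*y^3 - y^6/160


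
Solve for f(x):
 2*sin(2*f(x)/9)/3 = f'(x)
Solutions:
 -2*x/3 + 9*log(cos(2*f(x)/9) - 1)/4 - 9*log(cos(2*f(x)/9) + 1)/4 = C1


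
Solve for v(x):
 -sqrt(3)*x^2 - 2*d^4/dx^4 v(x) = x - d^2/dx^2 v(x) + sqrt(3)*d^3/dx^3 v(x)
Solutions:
 v(x) = C1 + C2*x + C3*exp(x*(-sqrt(3) + sqrt(11))/4) + C4*exp(-x*(sqrt(3) + sqrt(11))/4) + sqrt(3)*x^4/12 + 7*x^3/6 + 11*sqrt(3)*x^2/2


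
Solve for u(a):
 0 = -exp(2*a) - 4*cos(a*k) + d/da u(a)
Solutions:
 u(a) = C1 + exp(2*a)/2 + 4*sin(a*k)/k


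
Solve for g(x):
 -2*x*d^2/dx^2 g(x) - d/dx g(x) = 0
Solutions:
 g(x) = C1 + C2*sqrt(x)


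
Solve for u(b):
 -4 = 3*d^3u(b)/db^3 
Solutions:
 u(b) = C1 + C2*b + C3*b^2 - 2*b^3/9


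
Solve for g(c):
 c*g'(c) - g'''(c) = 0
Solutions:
 g(c) = C1 + Integral(C2*airyai(c) + C3*airybi(c), c)


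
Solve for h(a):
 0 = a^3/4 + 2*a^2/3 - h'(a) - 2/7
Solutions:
 h(a) = C1 + a^4/16 + 2*a^3/9 - 2*a/7


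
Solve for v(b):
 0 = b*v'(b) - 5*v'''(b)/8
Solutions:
 v(b) = C1 + Integral(C2*airyai(2*5^(2/3)*b/5) + C3*airybi(2*5^(2/3)*b/5), b)


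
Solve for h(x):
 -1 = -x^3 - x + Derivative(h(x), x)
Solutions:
 h(x) = C1 + x^4/4 + x^2/2 - x


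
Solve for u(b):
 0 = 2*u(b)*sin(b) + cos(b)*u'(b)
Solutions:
 u(b) = C1*cos(b)^2


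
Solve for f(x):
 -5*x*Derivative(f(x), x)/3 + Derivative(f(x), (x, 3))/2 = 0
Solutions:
 f(x) = C1 + Integral(C2*airyai(10^(1/3)*3^(2/3)*x/3) + C3*airybi(10^(1/3)*3^(2/3)*x/3), x)


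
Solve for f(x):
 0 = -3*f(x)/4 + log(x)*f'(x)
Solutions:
 f(x) = C1*exp(3*li(x)/4)


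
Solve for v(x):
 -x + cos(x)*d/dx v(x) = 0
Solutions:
 v(x) = C1 + Integral(x/cos(x), x)


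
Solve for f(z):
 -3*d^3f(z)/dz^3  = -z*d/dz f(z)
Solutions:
 f(z) = C1 + Integral(C2*airyai(3^(2/3)*z/3) + C3*airybi(3^(2/3)*z/3), z)


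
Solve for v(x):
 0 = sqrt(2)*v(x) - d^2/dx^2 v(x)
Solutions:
 v(x) = C1*exp(-2^(1/4)*x) + C2*exp(2^(1/4)*x)


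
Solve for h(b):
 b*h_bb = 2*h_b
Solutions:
 h(b) = C1 + C2*b^3


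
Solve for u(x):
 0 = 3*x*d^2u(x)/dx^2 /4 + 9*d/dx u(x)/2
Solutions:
 u(x) = C1 + C2/x^5


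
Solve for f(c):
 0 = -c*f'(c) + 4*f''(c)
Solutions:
 f(c) = C1 + C2*erfi(sqrt(2)*c/4)


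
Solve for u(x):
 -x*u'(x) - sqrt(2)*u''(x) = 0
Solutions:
 u(x) = C1 + C2*erf(2^(1/4)*x/2)


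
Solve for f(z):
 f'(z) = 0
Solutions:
 f(z) = C1


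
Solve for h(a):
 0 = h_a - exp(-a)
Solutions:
 h(a) = C1 - exp(-a)


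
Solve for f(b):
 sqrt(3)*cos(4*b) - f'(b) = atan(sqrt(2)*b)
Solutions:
 f(b) = C1 - b*atan(sqrt(2)*b) + sqrt(2)*log(2*b^2 + 1)/4 + sqrt(3)*sin(4*b)/4


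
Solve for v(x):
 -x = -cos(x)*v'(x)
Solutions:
 v(x) = C1 + Integral(x/cos(x), x)


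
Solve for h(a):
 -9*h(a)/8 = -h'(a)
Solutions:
 h(a) = C1*exp(9*a/8)


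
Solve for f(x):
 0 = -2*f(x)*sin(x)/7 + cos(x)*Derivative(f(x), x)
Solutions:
 f(x) = C1/cos(x)^(2/7)


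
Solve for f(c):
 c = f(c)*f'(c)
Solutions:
 f(c) = -sqrt(C1 + c^2)
 f(c) = sqrt(C1 + c^2)


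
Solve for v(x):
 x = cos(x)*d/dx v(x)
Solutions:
 v(x) = C1 + Integral(x/cos(x), x)


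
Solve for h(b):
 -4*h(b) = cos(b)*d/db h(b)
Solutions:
 h(b) = C1*(sin(b)^2 - 2*sin(b) + 1)/(sin(b)^2 + 2*sin(b) + 1)


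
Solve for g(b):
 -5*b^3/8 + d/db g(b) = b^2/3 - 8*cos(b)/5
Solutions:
 g(b) = C1 + 5*b^4/32 + b^3/9 - 8*sin(b)/5


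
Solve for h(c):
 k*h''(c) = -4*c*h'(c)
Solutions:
 h(c) = C1 + C2*sqrt(k)*erf(sqrt(2)*c*sqrt(1/k))


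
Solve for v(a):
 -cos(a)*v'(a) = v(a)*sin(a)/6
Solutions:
 v(a) = C1*cos(a)^(1/6)


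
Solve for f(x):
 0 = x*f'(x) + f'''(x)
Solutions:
 f(x) = C1 + Integral(C2*airyai(-x) + C3*airybi(-x), x)


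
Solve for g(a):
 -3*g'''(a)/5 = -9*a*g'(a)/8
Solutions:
 g(a) = C1 + Integral(C2*airyai(15^(1/3)*a/2) + C3*airybi(15^(1/3)*a/2), a)


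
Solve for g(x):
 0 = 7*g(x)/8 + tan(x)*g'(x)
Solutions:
 g(x) = C1/sin(x)^(7/8)


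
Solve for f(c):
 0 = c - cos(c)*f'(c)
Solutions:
 f(c) = C1 + Integral(c/cos(c), c)


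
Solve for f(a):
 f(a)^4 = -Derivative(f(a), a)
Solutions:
 f(a) = (-3^(2/3) - 3*3^(1/6)*I)*(1/(C1 + a))^(1/3)/6
 f(a) = (-3^(2/3) + 3*3^(1/6)*I)*(1/(C1 + a))^(1/3)/6
 f(a) = (1/(C1 + 3*a))^(1/3)


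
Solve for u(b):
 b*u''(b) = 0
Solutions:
 u(b) = C1 + C2*b


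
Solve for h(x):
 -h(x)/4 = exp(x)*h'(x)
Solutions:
 h(x) = C1*exp(exp(-x)/4)


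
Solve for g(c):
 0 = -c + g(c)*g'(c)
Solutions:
 g(c) = -sqrt(C1 + c^2)
 g(c) = sqrt(C1 + c^2)


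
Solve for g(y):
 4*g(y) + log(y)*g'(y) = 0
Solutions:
 g(y) = C1*exp(-4*li(y))


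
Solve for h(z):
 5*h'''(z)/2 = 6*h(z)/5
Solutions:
 h(z) = C3*exp(60^(1/3)*z/5) + (C1*sin(20^(1/3)*3^(5/6)*z/10) + C2*cos(20^(1/3)*3^(5/6)*z/10))*exp(-60^(1/3)*z/10)


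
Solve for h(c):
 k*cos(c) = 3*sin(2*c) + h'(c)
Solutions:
 h(c) = C1 + k*sin(c) - 3*sin(c)^2


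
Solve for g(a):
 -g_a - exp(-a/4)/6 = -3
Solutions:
 g(a) = C1 + 3*a + 2*exp(-a/4)/3


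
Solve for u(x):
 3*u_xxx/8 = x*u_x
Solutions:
 u(x) = C1 + Integral(C2*airyai(2*3^(2/3)*x/3) + C3*airybi(2*3^(2/3)*x/3), x)


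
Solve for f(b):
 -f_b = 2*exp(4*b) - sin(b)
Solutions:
 f(b) = C1 - exp(4*b)/2 - cos(b)


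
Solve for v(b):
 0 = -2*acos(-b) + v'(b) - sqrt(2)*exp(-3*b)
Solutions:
 v(b) = C1 + 2*b*acos(-b) + 2*sqrt(1 - b^2) - sqrt(2)*exp(-3*b)/3


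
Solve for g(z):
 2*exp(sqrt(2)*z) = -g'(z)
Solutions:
 g(z) = C1 - sqrt(2)*exp(sqrt(2)*z)


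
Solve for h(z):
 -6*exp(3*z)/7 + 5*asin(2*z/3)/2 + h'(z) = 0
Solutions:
 h(z) = C1 - 5*z*asin(2*z/3)/2 - 5*sqrt(9 - 4*z^2)/4 + 2*exp(3*z)/7


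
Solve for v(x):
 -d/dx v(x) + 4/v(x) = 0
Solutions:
 v(x) = -sqrt(C1 + 8*x)
 v(x) = sqrt(C1 + 8*x)


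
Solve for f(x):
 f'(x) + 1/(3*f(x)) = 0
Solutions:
 f(x) = -sqrt(C1 - 6*x)/3
 f(x) = sqrt(C1 - 6*x)/3


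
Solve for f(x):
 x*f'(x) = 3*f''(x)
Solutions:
 f(x) = C1 + C2*erfi(sqrt(6)*x/6)


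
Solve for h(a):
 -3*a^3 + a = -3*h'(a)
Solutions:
 h(a) = C1 + a^4/4 - a^2/6


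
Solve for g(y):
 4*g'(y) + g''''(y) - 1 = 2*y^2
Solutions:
 g(y) = C1 + C4*exp(-2^(2/3)*y) + y^3/6 + y/4 + (C2*sin(2^(2/3)*sqrt(3)*y/2) + C3*cos(2^(2/3)*sqrt(3)*y/2))*exp(2^(2/3)*y/2)


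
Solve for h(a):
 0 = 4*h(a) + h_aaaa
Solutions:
 h(a) = (C1*sin(a) + C2*cos(a))*exp(-a) + (C3*sin(a) + C4*cos(a))*exp(a)


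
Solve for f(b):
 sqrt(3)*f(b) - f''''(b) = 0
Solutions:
 f(b) = C1*exp(-3^(1/8)*b) + C2*exp(3^(1/8)*b) + C3*sin(3^(1/8)*b) + C4*cos(3^(1/8)*b)


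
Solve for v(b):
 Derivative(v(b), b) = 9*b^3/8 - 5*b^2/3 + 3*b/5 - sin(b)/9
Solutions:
 v(b) = C1 + 9*b^4/32 - 5*b^3/9 + 3*b^2/10 + cos(b)/9


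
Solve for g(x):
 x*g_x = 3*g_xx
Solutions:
 g(x) = C1 + C2*erfi(sqrt(6)*x/6)


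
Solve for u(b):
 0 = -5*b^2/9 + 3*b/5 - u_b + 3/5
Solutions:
 u(b) = C1 - 5*b^3/27 + 3*b^2/10 + 3*b/5


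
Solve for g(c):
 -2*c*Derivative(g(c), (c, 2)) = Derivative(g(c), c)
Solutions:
 g(c) = C1 + C2*sqrt(c)


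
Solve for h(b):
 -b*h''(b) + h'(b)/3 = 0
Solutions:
 h(b) = C1 + C2*b^(4/3)


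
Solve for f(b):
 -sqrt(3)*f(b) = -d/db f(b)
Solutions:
 f(b) = C1*exp(sqrt(3)*b)


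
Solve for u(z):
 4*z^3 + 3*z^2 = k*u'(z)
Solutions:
 u(z) = C1 + z^4/k + z^3/k


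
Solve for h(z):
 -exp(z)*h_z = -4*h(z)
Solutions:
 h(z) = C1*exp(-4*exp(-z))


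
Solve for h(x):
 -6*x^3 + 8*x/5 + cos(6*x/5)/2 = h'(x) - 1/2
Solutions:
 h(x) = C1 - 3*x^4/2 + 4*x^2/5 + x/2 + 5*sin(3*x/5)*cos(3*x/5)/6


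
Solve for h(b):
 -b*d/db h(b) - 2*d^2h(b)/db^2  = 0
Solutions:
 h(b) = C1 + C2*erf(b/2)


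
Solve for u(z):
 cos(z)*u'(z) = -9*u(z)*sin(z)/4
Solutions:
 u(z) = C1*cos(z)^(9/4)


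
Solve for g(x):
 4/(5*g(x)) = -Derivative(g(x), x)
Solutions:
 g(x) = -sqrt(C1 - 40*x)/5
 g(x) = sqrt(C1 - 40*x)/5


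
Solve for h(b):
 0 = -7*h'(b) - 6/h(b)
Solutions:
 h(b) = -sqrt(C1 - 84*b)/7
 h(b) = sqrt(C1 - 84*b)/7


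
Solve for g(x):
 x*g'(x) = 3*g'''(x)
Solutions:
 g(x) = C1 + Integral(C2*airyai(3^(2/3)*x/3) + C3*airybi(3^(2/3)*x/3), x)


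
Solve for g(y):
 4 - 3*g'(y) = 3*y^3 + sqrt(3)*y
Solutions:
 g(y) = C1 - y^4/4 - sqrt(3)*y^2/6 + 4*y/3


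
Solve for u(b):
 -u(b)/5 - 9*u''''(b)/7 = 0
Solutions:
 u(b) = (C1*sin(5^(3/4)*sqrt(6)*7^(1/4)*b/30) + C2*cos(5^(3/4)*sqrt(6)*7^(1/4)*b/30))*exp(-5^(3/4)*sqrt(6)*7^(1/4)*b/30) + (C3*sin(5^(3/4)*sqrt(6)*7^(1/4)*b/30) + C4*cos(5^(3/4)*sqrt(6)*7^(1/4)*b/30))*exp(5^(3/4)*sqrt(6)*7^(1/4)*b/30)


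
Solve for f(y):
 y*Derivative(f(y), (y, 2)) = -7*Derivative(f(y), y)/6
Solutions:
 f(y) = C1 + C2/y^(1/6)


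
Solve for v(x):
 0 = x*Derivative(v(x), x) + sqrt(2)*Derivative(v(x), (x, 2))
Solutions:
 v(x) = C1 + C2*erf(2^(1/4)*x/2)


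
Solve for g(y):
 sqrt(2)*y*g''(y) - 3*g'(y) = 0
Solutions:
 g(y) = C1 + C2*y^(1 + 3*sqrt(2)/2)


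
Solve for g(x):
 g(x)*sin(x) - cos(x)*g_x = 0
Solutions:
 g(x) = C1/cos(x)


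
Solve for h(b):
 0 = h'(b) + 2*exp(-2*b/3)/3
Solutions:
 h(b) = C1 + exp(-2*b/3)


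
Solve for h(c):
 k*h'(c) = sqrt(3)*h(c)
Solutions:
 h(c) = C1*exp(sqrt(3)*c/k)


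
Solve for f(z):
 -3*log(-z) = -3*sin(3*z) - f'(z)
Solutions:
 f(z) = C1 + 3*z*log(-z) - 3*z + cos(3*z)


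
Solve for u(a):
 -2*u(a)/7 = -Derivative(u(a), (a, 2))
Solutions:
 u(a) = C1*exp(-sqrt(14)*a/7) + C2*exp(sqrt(14)*a/7)


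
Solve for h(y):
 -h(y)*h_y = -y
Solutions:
 h(y) = -sqrt(C1 + y^2)
 h(y) = sqrt(C1 + y^2)


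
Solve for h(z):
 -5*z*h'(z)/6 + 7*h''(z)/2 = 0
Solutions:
 h(z) = C1 + C2*erfi(sqrt(210)*z/42)


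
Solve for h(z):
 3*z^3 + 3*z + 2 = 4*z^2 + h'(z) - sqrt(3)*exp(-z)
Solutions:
 h(z) = C1 + 3*z^4/4 - 4*z^3/3 + 3*z^2/2 + 2*z - sqrt(3)*exp(-z)


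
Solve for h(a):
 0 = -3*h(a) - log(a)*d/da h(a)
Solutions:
 h(a) = C1*exp(-3*li(a))


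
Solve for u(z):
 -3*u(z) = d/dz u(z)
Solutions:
 u(z) = C1*exp(-3*z)


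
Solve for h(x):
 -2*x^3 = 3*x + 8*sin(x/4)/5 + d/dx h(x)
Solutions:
 h(x) = C1 - x^4/2 - 3*x^2/2 + 32*cos(x/4)/5


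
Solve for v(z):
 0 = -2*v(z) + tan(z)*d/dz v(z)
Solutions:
 v(z) = C1*sin(z)^2


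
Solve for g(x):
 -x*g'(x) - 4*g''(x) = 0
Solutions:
 g(x) = C1 + C2*erf(sqrt(2)*x/4)


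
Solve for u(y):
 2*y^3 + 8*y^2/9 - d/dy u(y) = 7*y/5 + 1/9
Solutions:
 u(y) = C1 + y^4/2 + 8*y^3/27 - 7*y^2/10 - y/9


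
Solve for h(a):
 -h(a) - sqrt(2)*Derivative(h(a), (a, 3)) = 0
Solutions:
 h(a) = C3*exp(-2^(5/6)*a/2) + (C1*sin(2^(5/6)*sqrt(3)*a/4) + C2*cos(2^(5/6)*sqrt(3)*a/4))*exp(2^(5/6)*a/4)


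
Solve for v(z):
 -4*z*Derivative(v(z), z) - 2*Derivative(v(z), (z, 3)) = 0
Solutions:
 v(z) = C1 + Integral(C2*airyai(-2^(1/3)*z) + C3*airybi(-2^(1/3)*z), z)


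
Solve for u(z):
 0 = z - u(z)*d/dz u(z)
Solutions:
 u(z) = -sqrt(C1 + z^2)
 u(z) = sqrt(C1 + z^2)


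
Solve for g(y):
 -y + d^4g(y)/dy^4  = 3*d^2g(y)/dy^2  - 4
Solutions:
 g(y) = C1 + C2*y + C3*exp(-sqrt(3)*y) + C4*exp(sqrt(3)*y) - y^3/18 + 2*y^2/3


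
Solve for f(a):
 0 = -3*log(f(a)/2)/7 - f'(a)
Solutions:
 -7*Integral(1/(-log(_y) + log(2)), (_y, f(a)))/3 = C1 - a


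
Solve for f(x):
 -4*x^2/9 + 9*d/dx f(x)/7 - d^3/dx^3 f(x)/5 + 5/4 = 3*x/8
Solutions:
 f(x) = C1 + C2*exp(-3*sqrt(35)*x/7) + C3*exp(3*sqrt(35)*x/7) + 28*x^3/243 + 7*x^2/48 - 12607*x/14580


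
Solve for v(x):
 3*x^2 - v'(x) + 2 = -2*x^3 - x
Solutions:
 v(x) = C1 + x^4/2 + x^3 + x^2/2 + 2*x


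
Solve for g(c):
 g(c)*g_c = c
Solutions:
 g(c) = -sqrt(C1 + c^2)
 g(c) = sqrt(C1 + c^2)


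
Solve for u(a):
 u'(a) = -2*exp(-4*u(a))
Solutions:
 u(a) = log(-I*(C1 - 8*a)^(1/4))
 u(a) = log(I*(C1 - 8*a)^(1/4))
 u(a) = log(-(C1 - 8*a)^(1/4))
 u(a) = log(C1 - 8*a)/4


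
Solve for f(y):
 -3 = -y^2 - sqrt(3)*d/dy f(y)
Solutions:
 f(y) = C1 - sqrt(3)*y^3/9 + sqrt(3)*y


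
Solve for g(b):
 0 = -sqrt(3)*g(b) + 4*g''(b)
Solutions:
 g(b) = C1*exp(-3^(1/4)*b/2) + C2*exp(3^(1/4)*b/2)


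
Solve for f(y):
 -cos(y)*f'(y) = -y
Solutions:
 f(y) = C1 + Integral(y/cos(y), y)


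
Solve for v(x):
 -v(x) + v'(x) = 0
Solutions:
 v(x) = C1*exp(x)


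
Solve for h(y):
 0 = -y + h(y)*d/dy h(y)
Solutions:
 h(y) = -sqrt(C1 + y^2)
 h(y) = sqrt(C1 + y^2)


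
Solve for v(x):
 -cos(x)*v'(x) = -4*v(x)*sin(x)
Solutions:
 v(x) = C1/cos(x)^4


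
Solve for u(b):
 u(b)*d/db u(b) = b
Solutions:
 u(b) = -sqrt(C1 + b^2)
 u(b) = sqrt(C1 + b^2)


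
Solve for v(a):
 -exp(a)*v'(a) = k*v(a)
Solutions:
 v(a) = C1*exp(k*exp(-a))


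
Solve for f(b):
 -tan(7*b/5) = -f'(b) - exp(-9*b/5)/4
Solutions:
 f(b) = C1 + 5*log(tan(7*b/5)^2 + 1)/14 + 5*exp(-9*b/5)/36


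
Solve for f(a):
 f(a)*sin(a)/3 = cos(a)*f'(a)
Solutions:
 f(a) = C1/cos(a)^(1/3)


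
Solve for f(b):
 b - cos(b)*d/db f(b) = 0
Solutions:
 f(b) = C1 + Integral(b/cos(b), b)


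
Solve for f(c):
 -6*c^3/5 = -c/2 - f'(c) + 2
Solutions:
 f(c) = C1 + 3*c^4/10 - c^2/4 + 2*c


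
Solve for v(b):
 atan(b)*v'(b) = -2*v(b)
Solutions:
 v(b) = C1*exp(-2*Integral(1/atan(b), b))


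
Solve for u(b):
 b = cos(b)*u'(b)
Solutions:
 u(b) = C1 + Integral(b/cos(b), b)


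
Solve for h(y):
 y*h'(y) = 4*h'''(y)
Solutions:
 h(y) = C1 + Integral(C2*airyai(2^(1/3)*y/2) + C3*airybi(2^(1/3)*y/2), y)


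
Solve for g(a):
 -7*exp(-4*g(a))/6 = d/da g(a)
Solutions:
 g(a) = log(-I*(C1 - 14*a/3)^(1/4))
 g(a) = log(I*(C1 - 14*a/3)^(1/4))
 g(a) = log(-(C1 - 14*a/3)^(1/4))
 g(a) = log(C1 - 14*a/3)/4


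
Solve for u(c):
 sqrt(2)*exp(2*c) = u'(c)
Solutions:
 u(c) = C1 + sqrt(2)*exp(2*c)/2


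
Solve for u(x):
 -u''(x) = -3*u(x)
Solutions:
 u(x) = C1*exp(-sqrt(3)*x) + C2*exp(sqrt(3)*x)


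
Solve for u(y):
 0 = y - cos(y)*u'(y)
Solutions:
 u(y) = C1 + Integral(y/cos(y), y)


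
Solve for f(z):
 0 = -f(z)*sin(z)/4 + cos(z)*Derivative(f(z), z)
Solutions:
 f(z) = C1/cos(z)^(1/4)


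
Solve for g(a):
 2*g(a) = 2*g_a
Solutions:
 g(a) = C1*exp(a)


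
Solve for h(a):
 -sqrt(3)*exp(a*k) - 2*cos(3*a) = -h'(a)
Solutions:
 h(a) = C1 + 2*sin(3*a)/3 + sqrt(3)*exp(a*k)/k


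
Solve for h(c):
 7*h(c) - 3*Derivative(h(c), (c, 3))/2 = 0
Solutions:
 h(c) = C3*exp(14^(1/3)*3^(2/3)*c/3) + (C1*sin(14^(1/3)*3^(1/6)*c/2) + C2*cos(14^(1/3)*3^(1/6)*c/2))*exp(-14^(1/3)*3^(2/3)*c/6)


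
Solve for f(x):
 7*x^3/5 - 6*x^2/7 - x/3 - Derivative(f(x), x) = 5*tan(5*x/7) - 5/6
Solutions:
 f(x) = C1 + 7*x^4/20 - 2*x^3/7 - x^2/6 + 5*x/6 + 7*log(cos(5*x/7))


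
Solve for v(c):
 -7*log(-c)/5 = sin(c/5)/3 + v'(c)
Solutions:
 v(c) = C1 - 7*c*log(-c)/5 + 7*c/5 + 5*cos(c/5)/3


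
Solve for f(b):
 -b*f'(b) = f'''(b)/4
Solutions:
 f(b) = C1 + Integral(C2*airyai(-2^(2/3)*b) + C3*airybi(-2^(2/3)*b), b)


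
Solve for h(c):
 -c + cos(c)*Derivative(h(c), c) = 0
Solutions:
 h(c) = C1 + Integral(c/cos(c), c)


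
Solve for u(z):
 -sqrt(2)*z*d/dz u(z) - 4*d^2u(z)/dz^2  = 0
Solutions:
 u(z) = C1 + C2*erf(2^(3/4)*z/4)


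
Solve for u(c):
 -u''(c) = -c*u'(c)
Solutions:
 u(c) = C1 + C2*erfi(sqrt(2)*c/2)


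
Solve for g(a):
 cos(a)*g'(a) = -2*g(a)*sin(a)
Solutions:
 g(a) = C1*cos(a)^2


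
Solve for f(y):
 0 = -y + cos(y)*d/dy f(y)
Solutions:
 f(y) = C1 + Integral(y/cos(y), y)


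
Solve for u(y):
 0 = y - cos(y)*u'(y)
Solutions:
 u(y) = C1 + Integral(y/cos(y), y)


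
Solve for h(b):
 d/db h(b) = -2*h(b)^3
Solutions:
 h(b) = -sqrt(2)*sqrt(-1/(C1 - 2*b))/2
 h(b) = sqrt(2)*sqrt(-1/(C1 - 2*b))/2


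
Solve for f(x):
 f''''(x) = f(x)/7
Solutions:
 f(x) = C1*exp(-7^(3/4)*x/7) + C2*exp(7^(3/4)*x/7) + C3*sin(7^(3/4)*x/7) + C4*cos(7^(3/4)*x/7)


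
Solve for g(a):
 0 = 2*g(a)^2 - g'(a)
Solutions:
 g(a) = -1/(C1 + 2*a)


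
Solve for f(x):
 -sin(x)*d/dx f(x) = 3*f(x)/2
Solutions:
 f(x) = C1*(cos(x) + 1)^(3/4)/(cos(x) - 1)^(3/4)


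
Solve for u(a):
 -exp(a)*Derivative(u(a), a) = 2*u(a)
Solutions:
 u(a) = C1*exp(2*exp(-a))


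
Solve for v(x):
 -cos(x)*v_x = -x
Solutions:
 v(x) = C1 + Integral(x/cos(x), x)


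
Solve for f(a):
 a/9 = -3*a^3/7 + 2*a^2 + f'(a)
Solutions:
 f(a) = C1 + 3*a^4/28 - 2*a^3/3 + a^2/18


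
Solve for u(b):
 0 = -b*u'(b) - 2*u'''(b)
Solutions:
 u(b) = C1 + Integral(C2*airyai(-2^(2/3)*b/2) + C3*airybi(-2^(2/3)*b/2), b)


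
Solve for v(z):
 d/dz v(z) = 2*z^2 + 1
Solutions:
 v(z) = C1 + 2*z^3/3 + z


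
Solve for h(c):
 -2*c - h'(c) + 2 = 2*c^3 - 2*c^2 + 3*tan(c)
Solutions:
 h(c) = C1 - c^4/2 + 2*c^3/3 - c^2 + 2*c + 3*log(cos(c))


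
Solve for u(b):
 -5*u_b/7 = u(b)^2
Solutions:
 u(b) = 5/(C1 + 7*b)


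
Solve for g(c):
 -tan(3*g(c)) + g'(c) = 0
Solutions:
 g(c) = -asin(C1*exp(3*c))/3 + pi/3
 g(c) = asin(C1*exp(3*c))/3


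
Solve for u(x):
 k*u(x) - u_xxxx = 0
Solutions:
 u(x) = C1*exp(-k^(1/4)*x) + C2*exp(k^(1/4)*x) + C3*exp(-I*k^(1/4)*x) + C4*exp(I*k^(1/4)*x)


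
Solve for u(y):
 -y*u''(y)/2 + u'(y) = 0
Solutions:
 u(y) = C1 + C2*y^3


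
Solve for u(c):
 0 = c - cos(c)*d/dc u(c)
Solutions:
 u(c) = C1 + Integral(c/cos(c), c)


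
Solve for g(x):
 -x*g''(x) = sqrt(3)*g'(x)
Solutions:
 g(x) = C1 + C2*x^(1 - sqrt(3))


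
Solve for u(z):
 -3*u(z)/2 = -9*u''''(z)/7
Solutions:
 u(z) = C1*exp(-6^(3/4)*7^(1/4)*z/6) + C2*exp(6^(3/4)*7^(1/4)*z/6) + C3*sin(6^(3/4)*7^(1/4)*z/6) + C4*cos(6^(3/4)*7^(1/4)*z/6)


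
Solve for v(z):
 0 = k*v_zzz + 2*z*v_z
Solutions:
 v(z) = C1 + Integral(C2*airyai(2^(1/3)*z*(-1/k)^(1/3)) + C3*airybi(2^(1/3)*z*(-1/k)^(1/3)), z)


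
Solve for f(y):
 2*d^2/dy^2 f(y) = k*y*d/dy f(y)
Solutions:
 f(y) = Piecewise((-sqrt(pi)*C1*erf(y*sqrt(-k)/2)/sqrt(-k) - C2, (k > 0) | (k < 0)), (-C1*y - C2, True))


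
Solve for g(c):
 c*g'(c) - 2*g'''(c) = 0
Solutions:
 g(c) = C1 + Integral(C2*airyai(2^(2/3)*c/2) + C3*airybi(2^(2/3)*c/2), c)


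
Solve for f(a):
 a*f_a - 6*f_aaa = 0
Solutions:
 f(a) = C1 + Integral(C2*airyai(6^(2/3)*a/6) + C3*airybi(6^(2/3)*a/6), a)


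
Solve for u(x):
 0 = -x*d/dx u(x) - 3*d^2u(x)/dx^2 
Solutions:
 u(x) = C1 + C2*erf(sqrt(6)*x/6)


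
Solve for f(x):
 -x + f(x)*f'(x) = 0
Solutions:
 f(x) = -sqrt(C1 + x^2)
 f(x) = sqrt(C1 + x^2)


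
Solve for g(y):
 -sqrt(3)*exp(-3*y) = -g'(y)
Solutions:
 g(y) = C1 - sqrt(3)*exp(-3*y)/3


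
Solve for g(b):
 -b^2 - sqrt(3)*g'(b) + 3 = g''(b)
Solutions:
 g(b) = C1 + C2*exp(-sqrt(3)*b) - sqrt(3)*b^3/9 + b^2/3 + 7*sqrt(3)*b/9


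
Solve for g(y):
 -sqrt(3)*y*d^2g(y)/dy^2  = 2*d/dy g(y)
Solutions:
 g(y) = C1 + C2*y^(1 - 2*sqrt(3)/3)


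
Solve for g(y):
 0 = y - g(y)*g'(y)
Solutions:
 g(y) = -sqrt(C1 + y^2)
 g(y) = sqrt(C1 + y^2)


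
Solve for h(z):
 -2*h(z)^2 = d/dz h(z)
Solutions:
 h(z) = 1/(C1 + 2*z)


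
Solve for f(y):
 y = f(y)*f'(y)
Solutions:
 f(y) = -sqrt(C1 + y^2)
 f(y) = sqrt(C1 + y^2)


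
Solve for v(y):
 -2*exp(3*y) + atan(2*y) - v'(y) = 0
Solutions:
 v(y) = C1 + y*atan(2*y) - 2*exp(3*y)/3 - log(4*y^2 + 1)/4


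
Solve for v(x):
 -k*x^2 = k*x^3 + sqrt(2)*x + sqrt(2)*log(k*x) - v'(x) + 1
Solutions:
 v(x) = C1 + k*x^4/4 + k*x^3/3 + sqrt(2)*x^2/2 + sqrt(2)*x*log(k*x) + x*(1 - sqrt(2))


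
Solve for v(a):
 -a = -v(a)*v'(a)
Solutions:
 v(a) = -sqrt(C1 + a^2)
 v(a) = sqrt(C1 + a^2)


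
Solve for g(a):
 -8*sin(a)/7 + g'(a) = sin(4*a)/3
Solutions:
 g(a) = C1 - 8*cos(a)/7 - cos(4*a)/12


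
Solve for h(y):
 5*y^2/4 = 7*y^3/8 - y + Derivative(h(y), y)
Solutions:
 h(y) = C1 - 7*y^4/32 + 5*y^3/12 + y^2/2


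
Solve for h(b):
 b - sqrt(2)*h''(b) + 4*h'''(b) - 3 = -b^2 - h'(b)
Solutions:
 h(b) = C1 - b^3/3 - sqrt(2)*b^2 - b^2/2 - sqrt(2)*b + 7*b + (C2*sin(sqrt(14)*b/8) + C3*cos(sqrt(14)*b/8))*exp(sqrt(2)*b/8)


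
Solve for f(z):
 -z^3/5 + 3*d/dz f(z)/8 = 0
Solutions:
 f(z) = C1 + 2*z^4/15


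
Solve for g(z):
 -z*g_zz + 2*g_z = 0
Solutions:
 g(z) = C1 + C2*z^3


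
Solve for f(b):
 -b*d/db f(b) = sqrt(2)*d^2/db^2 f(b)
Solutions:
 f(b) = C1 + C2*erf(2^(1/4)*b/2)


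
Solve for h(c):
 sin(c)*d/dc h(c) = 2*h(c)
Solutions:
 h(c) = C1*(cos(c) - 1)/(cos(c) + 1)


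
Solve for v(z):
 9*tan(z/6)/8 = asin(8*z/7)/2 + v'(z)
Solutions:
 v(z) = C1 - z*asin(8*z/7)/2 - sqrt(49 - 64*z^2)/16 - 27*log(cos(z/6))/4


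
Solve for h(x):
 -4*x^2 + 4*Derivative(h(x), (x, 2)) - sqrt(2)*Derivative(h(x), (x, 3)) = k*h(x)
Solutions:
 h(x) = C1*exp(x*(-(27*sqrt(2)*k/4 + sqrt((27*k - 64)^2/2 - 2048)/2 - 16*sqrt(2))^(1/3) + 2*sqrt(2) - 8/(27*sqrt(2)*k/4 + sqrt((27*k - 64)^2/2 - 2048)/2 - 16*sqrt(2))^(1/3))/3) + C2*exp(x*((27*sqrt(2)*k/4 + sqrt((27*k - 64)^2/2 - 2048)/2 - 16*sqrt(2))^(1/3) - sqrt(3)*I*(27*sqrt(2)*k/4 + sqrt((27*k - 64)^2/2 - 2048)/2 - 16*sqrt(2))^(1/3) + 4*sqrt(2) - 32/((-1 + sqrt(3)*I)*(27*sqrt(2)*k/4 + sqrt((27*k - 64)^2/2 - 2048)/2 - 16*sqrt(2))^(1/3)))/6) + C3*exp(x*((27*sqrt(2)*k/4 + sqrt((27*k - 64)^2/2 - 2048)/2 - 16*sqrt(2))^(1/3) + sqrt(3)*I*(27*sqrt(2)*k/4 + sqrt((27*k - 64)^2/2 - 2048)/2 - 16*sqrt(2))^(1/3) + 4*sqrt(2) + 32/((1 + sqrt(3)*I)*(27*sqrt(2)*k/4 + sqrt((27*k - 64)^2/2 - 2048)/2 - 16*sqrt(2))^(1/3)))/6) - 4*x^2/k - 32/k^2


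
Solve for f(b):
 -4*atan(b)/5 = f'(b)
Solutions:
 f(b) = C1 - 4*b*atan(b)/5 + 2*log(b^2 + 1)/5


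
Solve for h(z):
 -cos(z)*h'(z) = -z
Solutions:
 h(z) = C1 + Integral(z/cos(z), z)


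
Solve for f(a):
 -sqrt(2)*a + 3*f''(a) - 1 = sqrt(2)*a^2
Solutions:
 f(a) = C1 + C2*a + sqrt(2)*a^4/36 + sqrt(2)*a^3/18 + a^2/6


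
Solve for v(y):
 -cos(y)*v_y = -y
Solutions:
 v(y) = C1 + Integral(y/cos(y), y)


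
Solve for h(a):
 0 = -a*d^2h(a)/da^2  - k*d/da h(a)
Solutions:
 h(a) = C1 + a^(1 - re(k))*(C2*sin(log(a)*Abs(im(k))) + C3*cos(log(a)*im(k)))


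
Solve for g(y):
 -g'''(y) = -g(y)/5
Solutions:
 g(y) = C3*exp(5^(2/3)*y/5) + (C1*sin(sqrt(3)*5^(2/3)*y/10) + C2*cos(sqrt(3)*5^(2/3)*y/10))*exp(-5^(2/3)*y/10)


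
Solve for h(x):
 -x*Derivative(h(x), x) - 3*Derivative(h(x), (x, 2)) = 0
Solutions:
 h(x) = C1 + C2*erf(sqrt(6)*x/6)


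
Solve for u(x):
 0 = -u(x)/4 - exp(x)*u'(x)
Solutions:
 u(x) = C1*exp(exp(-x)/4)


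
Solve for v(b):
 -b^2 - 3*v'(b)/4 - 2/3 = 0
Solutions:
 v(b) = C1 - 4*b^3/9 - 8*b/9


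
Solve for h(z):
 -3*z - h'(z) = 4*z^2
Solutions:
 h(z) = C1 - 4*z^3/3 - 3*z^2/2


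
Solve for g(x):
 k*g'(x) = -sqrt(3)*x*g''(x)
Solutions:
 g(x) = C1 + x^(-sqrt(3)*re(k)/3 + 1)*(C2*sin(sqrt(3)*log(x)*Abs(im(k))/3) + C3*cos(sqrt(3)*log(x)*im(k)/3))


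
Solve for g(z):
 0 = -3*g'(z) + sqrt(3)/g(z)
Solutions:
 g(z) = -sqrt(C1 + 6*sqrt(3)*z)/3
 g(z) = sqrt(C1 + 6*sqrt(3)*z)/3


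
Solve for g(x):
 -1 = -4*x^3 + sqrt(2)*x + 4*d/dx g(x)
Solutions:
 g(x) = C1 + x^4/4 - sqrt(2)*x^2/8 - x/4


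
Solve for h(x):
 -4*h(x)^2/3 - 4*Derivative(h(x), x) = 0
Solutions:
 h(x) = 3/(C1 + x)


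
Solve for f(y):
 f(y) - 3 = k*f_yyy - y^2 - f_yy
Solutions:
 f(y) = C1*exp(y*(-(sqrt(((27 + 2/k^2)^2 - 4/k^4)/k^2)/2 - 27/(2*k) - 1/k^3)^(1/3) + 1/k - 1/(k^2*(sqrt(((27 + 2/k^2)^2 - 4/k^4)/k^2)/2 - 27/(2*k) - 1/k^3)^(1/3)))/3) + C2*exp(y*((sqrt(((27 + 2/k^2)^2 - 4/k^4)/k^2)/2 - 27/(2*k) - 1/k^3)^(1/3) - sqrt(3)*I*(sqrt(((27 + 2/k^2)^2 - 4/k^4)/k^2)/2 - 27/(2*k) - 1/k^3)^(1/3) + 2/k - 4/(k^2*(-1 + sqrt(3)*I)*(sqrt(((27 + 2/k^2)^2 - 4/k^4)/k^2)/2 - 27/(2*k) - 1/k^3)^(1/3)))/6) + C3*exp(y*((sqrt(((27 + 2/k^2)^2 - 4/k^4)/k^2)/2 - 27/(2*k) - 1/k^3)^(1/3) + sqrt(3)*I*(sqrt(((27 + 2/k^2)^2 - 4/k^4)/k^2)/2 - 27/(2*k) - 1/k^3)^(1/3) + 2/k + 4/(k^2*(1 + sqrt(3)*I)*(sqrt(((27 + 2/k^2)^2 - 4/k^4)/k^2)/2 - 27/(2*k) - 1/k^3)^(1/3)))/6) - y^2 + 5


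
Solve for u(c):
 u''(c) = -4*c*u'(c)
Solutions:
 u(c) = C1 + C2*erf(sqrt(2)*c)


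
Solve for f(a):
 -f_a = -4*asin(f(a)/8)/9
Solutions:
 Integral(1/asin(_y/8), (_y, f(a))) = C1 + 4*a/9


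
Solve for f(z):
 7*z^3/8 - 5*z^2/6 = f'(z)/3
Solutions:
 f(z) = C1 + 21*z^4/32 - 5*z^3/6


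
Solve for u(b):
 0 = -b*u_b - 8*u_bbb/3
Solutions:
 u(b) = C1 + Integral(C2*airyai(-3^(1/3)*b/2) + C3*airybi(-3^(1/3)*b/2), b)


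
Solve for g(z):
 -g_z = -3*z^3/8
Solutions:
 g(z) = C1 + 3*z^4/32


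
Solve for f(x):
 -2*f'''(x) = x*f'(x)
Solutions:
 f(x) = C1 + Integral(C2*airyai(-2^(2/3)*x/2) + C3*airybi(-2^(2/3)*x/2), x)


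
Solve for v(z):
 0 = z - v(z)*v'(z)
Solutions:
 v(z) = -sqrt(C1 + z^2)
 v(z) = sqrt(C1 + z^2)


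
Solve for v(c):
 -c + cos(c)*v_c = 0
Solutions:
 v(c) = C1 + Integral(c/cos(c), c)


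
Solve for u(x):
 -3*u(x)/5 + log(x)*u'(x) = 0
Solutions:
 u(x) = C1*exp(3*li(x)/5)


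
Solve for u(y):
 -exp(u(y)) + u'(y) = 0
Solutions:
 u(y) = log(-1/(C1 + y))


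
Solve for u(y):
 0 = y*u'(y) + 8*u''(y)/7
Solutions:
 u(y) = C1 + C2*erf(sqrt(7)*y/4)


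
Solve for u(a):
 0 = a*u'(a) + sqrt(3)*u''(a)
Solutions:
 u(a) = C1 + C2*erf(sqrt(2)*3^(3/4)*a/6)


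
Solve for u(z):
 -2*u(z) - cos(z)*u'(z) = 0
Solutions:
 u(z) = C1*(sin(z) - 1)/(sin(z) + 1)


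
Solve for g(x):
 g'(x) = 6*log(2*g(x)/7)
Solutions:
 -Integral(1/(log(_y) - log(7) + log(2)), (_y, g(x)))/6 = C1 - x


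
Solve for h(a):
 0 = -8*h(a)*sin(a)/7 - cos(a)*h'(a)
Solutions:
 h(a) = C1*cos(a)^(8/7)


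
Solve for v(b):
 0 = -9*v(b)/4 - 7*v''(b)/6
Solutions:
 v(b) = C1*sin(3*sqrt(42)*b/14) + C2*cos(3*sqrt(42)*b/14)


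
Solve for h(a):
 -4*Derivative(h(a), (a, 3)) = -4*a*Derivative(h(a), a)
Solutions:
 h(a) = C1 + Integral(C2*airyai(a) + C3*airybi(a), a)


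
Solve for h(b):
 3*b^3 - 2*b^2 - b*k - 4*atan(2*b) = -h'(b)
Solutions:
 h(b) = C1 - 3*b^4/4 + 2*b^3/3 + b^2*k/2 + 4*b*atan(2*b) - log(4*b^2 + 1)


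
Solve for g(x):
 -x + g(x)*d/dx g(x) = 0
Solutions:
 g(x) = -sqrt(C1 + x^2)
 g(x) = sqrt(C1 + x^2)


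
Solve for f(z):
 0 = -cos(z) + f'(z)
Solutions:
 f(z) = C1 + sin(z)


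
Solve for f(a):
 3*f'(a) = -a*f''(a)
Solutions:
 f(a) = C1 + C2/a^2


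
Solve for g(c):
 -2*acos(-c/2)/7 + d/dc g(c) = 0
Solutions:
 g(c) = C1 + 2*c*acos(-c/2)/7 + 2*sqrt(4 - c^2)/7


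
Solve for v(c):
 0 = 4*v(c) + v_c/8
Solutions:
 v(c) = C1*exp(-32*c)


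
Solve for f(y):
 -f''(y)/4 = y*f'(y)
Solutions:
 f(y) = C1 + C2*erf(sqrt(2)*y)


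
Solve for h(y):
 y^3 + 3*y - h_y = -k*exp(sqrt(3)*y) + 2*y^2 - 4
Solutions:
 h(y) = C1 + sqrt(3)*k*exp(sqrt(3)*y)/3 + y^4/4 - 2*y^3/3 + 3*y^2/2 + 4*y


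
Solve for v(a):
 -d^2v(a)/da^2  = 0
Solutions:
 v(a) = C1 + C2*a


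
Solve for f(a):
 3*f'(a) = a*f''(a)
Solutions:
 f(a) = C1 + C2*a^4


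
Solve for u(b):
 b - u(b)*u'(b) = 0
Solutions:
 u(b) = -sqrt(C1 + b^2)
 u(b) = sqrt(C1 + b^2)


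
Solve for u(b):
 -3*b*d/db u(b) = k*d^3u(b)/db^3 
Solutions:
 u(b) = C1 + Integral(C2*airyai(3^(1/3)*b*(-1/k)^(1/3)) + C3*airybi(3^(1/3)*b*(-1/k)^(1/3)), b)


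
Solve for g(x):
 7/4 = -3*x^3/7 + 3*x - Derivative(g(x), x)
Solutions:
 g(x) = C1 - 3*x^4/28 + 3*x^2/2 - 7*x/4


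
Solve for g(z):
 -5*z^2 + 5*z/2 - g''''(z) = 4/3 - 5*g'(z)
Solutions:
 g(z) = C1 + C4*exp(5^(1/3)*z) + z^3/3 - z^2/4 + 4*z/15 + (C2*sin(sqrt(3)*5^(1/3)*z/2) + C3*cos(sqrt(3)*5^(1/3)*z/2))*exp(-5^(1/3)*z/2)


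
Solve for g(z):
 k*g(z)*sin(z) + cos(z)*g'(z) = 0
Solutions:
 g(z) = C1*exp(k*log(cos(z)))


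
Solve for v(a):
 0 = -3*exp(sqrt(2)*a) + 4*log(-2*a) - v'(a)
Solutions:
 v(a) = C1 + 4*a*log(-a) + 4*a*(-1 + log(2)) - 3*sqrt(2)*exp(sqrt(2)*a)/2


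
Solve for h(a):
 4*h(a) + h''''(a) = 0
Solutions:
 h(a) = (C1*sin(a) + C2*cos(a))*exp(-a) + (C3*sin(a) + C4*cos(a))*exp(a)


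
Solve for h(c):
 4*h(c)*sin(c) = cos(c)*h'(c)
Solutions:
 h(c) = C1/cos(c)^4


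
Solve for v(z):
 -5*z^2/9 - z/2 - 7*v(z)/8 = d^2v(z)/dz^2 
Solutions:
 v(z) = C1*sin(sqrt(14)*z/4) + C2*cos(sqrt(14)*z/4) - 40*z^2/63 - 4*z/7 + 640/441


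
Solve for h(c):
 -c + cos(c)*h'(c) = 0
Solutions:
 h(c) = C1 + Integral(c/cos(c), c)


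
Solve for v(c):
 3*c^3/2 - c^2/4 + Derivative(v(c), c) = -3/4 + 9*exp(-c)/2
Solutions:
 v(c) = C1 - 3*c^4/8 + c^3/12 - 3*c/4 - 9*exp(-c)/2


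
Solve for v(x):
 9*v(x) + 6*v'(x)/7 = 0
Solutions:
 v(x) = C1*exp(-21*x/2)


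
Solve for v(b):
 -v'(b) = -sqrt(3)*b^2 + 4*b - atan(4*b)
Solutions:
 v(b) = C1 + sqrt(3)*b^3/3 - 2*b^2 + b*atan(4*b) - log(16*b^2 + 1)/8


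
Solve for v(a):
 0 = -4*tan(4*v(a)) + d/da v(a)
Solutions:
 v(a) = -asin(C1*exp(16*a))/4 + pi/4
 v(a) = asin(C1*exp(16*a))/4


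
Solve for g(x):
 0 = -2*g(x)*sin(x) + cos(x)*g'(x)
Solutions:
 g(x) = C1/cos(x)^2


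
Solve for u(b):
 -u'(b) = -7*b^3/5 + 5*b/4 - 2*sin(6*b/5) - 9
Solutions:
 u(b) = C1 + 7*b^4/20 - 5*b^2/8 + 9*b - 5*cos(6*b/5)/3


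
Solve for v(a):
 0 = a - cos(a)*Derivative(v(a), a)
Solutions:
 v(a) = C1 + Integral(a/cos(a), a)


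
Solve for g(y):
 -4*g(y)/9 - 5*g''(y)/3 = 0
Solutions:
 g(y) = C1*sin(2*sqrt(15)*y/15) + C2*cos(2*sqrt(15)*y/15)


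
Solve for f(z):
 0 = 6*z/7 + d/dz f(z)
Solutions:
 f(z) = C1 - 3*z^2/7


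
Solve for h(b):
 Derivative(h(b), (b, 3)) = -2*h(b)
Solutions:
 h(b) = C3*exp(-2^(1/3)*b) + (C1*sin(2^(1/3)*sqrt(3)*b/2) + C2*cos(2^(1/3)*sqrt(3)*b/2))*exp(2^(1/3)*b/2)


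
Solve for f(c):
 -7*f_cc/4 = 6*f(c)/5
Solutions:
 f(c) = C1*sin(2*sqrt(210)*c/35) + C2*cos(2*sqrt(210)*c/35)


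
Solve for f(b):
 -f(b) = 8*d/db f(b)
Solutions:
 f(b) = C1*exp(-b/8)


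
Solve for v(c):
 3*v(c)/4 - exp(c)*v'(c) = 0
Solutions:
 v(c) = C1*exp(-3*exp(-c)/4)


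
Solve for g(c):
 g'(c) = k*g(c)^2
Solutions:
 g(c) = -1/(C1 + c*k)


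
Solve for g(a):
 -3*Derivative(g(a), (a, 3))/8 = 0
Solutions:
 g(a) = C1 + C2*a + C3*a^2


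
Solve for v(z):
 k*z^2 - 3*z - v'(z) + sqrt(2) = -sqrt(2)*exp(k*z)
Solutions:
 v(z) = C1 + k*z^3/3 - 3*z^2/2 + sqrt(2)*z + sqrt(2)*exp(k*z)/k


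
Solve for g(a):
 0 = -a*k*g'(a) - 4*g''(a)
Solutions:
 g(a) = Piecewise((-sqrt(2)*sqrt(pi)*C1*erf(sqrt(2)*a*sqrt(k)/4)/sqrt(k) - C2, (k > 0) | (k < 0)), (-C1*a - C2, True))


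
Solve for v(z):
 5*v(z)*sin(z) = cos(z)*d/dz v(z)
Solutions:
 v(z) = C1/cos(z)^5


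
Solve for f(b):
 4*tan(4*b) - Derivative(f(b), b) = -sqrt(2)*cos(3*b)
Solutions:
 f(b) = C1 - log(cos(4*b)) + sqrt(2)*sin(3*b)/3


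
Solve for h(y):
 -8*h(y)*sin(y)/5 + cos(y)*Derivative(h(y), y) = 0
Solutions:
 h(y) = C1/cos(y)^(8/5)


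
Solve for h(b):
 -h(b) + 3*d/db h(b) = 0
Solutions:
 h(b) = C1*exp(b/3)


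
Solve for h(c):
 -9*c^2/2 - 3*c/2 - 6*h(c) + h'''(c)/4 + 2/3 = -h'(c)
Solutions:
 h(c) = C1*exp(-c*(-2*18^(1/3)/(27 + sqrt(741))^(1/3) + 12^(1/3)*(27 + sqrt(741))^(1/3))/6)*sin(2^(1/3)*3^(1/6)*c*((27 + sqrt(741))^(-1/3) + 2^(1/3)*3^(2/3)*(27 + sqrt(741))^(1/3)/6)) + C2*exp(-c*(-2*18^(1/3)/(27 + sqrt(741))^(1/3) + 12^(1/3)*(27 + sqrt(741))^(1/3))/6)*cos(2^(1/3)*3^(1/6)*c*((27 + sqrt(741))^(-1/3) + 2^(1/3)*3^(2/3)*(27 + sqrt(741))^(1/3)/6)) + C3*exp(c*(-2*18^(1/3)/(27 + sqrt(741))^(1/3) + 12^(1/3)*(27 + sqrt(741))^(1/3))/3) - 3*c^2/4 - c/2 + 1/36


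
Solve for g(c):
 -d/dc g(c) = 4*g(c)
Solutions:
 g(c) = C1*exp(-4*c)


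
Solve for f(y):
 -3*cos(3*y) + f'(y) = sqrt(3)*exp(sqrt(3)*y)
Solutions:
 f(y) = C1 + exp(sqrt(3)*y) + sin(3*y)


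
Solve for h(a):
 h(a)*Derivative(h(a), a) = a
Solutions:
 h(a) = -sqrt(C1 + a^2)
 h(a) = sqrt(C1 + a^2)


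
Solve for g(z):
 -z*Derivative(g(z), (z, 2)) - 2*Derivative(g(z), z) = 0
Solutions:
 g(z) = C1 + C2/z


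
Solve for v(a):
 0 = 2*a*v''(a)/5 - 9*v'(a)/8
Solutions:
 v(a) = C1 + C2*a^(61/16)


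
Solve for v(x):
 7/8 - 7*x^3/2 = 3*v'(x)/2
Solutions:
 v(x) = C1 - 7*x^4/12 + 7*x/12


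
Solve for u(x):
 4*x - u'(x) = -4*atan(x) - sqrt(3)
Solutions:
 u(x) = C1 + 2*x^2 + 4*x*atan(x) + sqrt(3)*x - 2*log(x^2 + 1)


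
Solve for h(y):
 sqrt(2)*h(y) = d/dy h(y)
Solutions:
 h(y) = C1*exp(sqrt(2)*y)


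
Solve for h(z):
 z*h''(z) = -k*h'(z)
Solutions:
 h(z) = C1 + z^(1 - re(k))*(C2*sin(log(z)*Abs(im(k))) + C3*cos(log(z)*im(k)))


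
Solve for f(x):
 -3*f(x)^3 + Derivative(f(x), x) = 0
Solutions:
 f(x) = -sqrt(2)*sqrt(-1/(C1 + 3*x))/2
 f(x) = sqrt(2)*sqrt(-1/(C1 + 3*x))/2


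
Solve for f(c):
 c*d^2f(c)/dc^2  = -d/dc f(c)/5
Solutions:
 f(c) = C1 + C2*c^(4/5)


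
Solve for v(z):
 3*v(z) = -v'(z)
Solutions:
 v(z) = C1*exp(-3*z)


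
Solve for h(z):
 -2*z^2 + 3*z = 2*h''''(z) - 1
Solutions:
 h(z) = C1 + C2*z + C3*z^2 + C4*z^3 - z^6/360 + z^5/80 + z^4/48


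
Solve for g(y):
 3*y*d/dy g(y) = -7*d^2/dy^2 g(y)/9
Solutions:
 g(y) = C1 + C2*erf(3*sqrt(42)*y/14)


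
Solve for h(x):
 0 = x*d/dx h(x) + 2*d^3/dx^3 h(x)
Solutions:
 h(x) = C1 + Integral(C2*airyai(-2^(2/3)*x/2) + C3*airybi(-2^(2/3)*x/2), x)


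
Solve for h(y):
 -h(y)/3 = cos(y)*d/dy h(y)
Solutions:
 h(y) = C1*(sin(y) - 1)^(1/6)/(sin(y) + 1)^(1/6)


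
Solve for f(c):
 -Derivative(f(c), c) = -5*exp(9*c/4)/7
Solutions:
 f(c) = C1 + 20*exp(9*c/4)/63


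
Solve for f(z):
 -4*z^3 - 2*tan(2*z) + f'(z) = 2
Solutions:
 f(z) = C1 + z^4 + 2*z - log(cos(2*z))


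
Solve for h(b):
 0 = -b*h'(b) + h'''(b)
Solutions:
 h(b) = C1 + Integral(C2*airyai(b) + C3*airybi(b), b)


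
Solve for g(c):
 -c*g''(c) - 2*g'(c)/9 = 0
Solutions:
 g(c) = C1 + C2*c^(7/9)


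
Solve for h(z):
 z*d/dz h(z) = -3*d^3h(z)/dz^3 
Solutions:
 h(z) = C1 + Integral(C2*airyai(-3^(2/3)*z/3) + C3*airybi(-3^(2/3)*z/3), z)


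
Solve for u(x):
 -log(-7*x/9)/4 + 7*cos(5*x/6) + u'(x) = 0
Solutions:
 u(x) = C1 + x*log(-x)/4 - x*log(3)/2 - x/4 + x*log(7)/4 - 42*sin(5*x/6)/5


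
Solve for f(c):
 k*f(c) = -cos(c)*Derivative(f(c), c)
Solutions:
 f(c) = C1*exp(k*(log(sin(c) - 1) - log(sin(c) + 1))/2)


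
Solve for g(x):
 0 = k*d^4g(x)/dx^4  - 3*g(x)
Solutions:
 g(x) = C1*exp(-3^(1/4)*x*(1/k)^(1/4)) + C2*exp(3^(1/4)*x*(1/k)^(1/4)) + C3*exp(-3^(1/4)*I*x*(1/k)^(1/4)) + C4*exp(3^(1/4)*I*x*(1/k)^(1/4))


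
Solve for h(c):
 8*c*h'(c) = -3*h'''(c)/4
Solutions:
 h(c) = C1 + Integral(C2*airyai(-2*6^(2/3)*c/3) + C3*airybi(-2*6^(2/3)*c/3), c)


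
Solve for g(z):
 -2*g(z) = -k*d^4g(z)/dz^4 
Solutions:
 g(z) = C1*exp(-2^(1/4)*z*(1/k)^(1/4)) + C2*exp(2^(1/4)*z*(1/k)^(1/4)) + C3*exp(-2^(1/4)*I*z*(1/k)^(1/4)) + C4*exp(2^(1/4)*I*z*(1/k)^(1/4))


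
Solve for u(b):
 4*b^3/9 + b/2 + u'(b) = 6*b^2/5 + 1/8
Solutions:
 u(b) = C1 - b^4/9 + 2*b^3/5 - b^2/4 + b/8


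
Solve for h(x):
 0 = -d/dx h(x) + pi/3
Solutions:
 h(x) = C1 + pi*x/3


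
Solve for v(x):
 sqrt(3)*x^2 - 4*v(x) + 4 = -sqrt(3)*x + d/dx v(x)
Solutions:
 v(x) = C1*exp(-4*x) + sqrt(3)*x^2/4 + sqrt(3)*x/8 - sqrt(3)/32 + 1


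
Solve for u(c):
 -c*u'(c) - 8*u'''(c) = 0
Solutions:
 u(c) = C1 + Integral(C2*airyai(-c/2) + C3*airybi(-c/2), c)


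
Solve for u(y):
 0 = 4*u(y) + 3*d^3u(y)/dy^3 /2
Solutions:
 u(y) = C3*exp(-2*3^(2/3)*y/3) + (C1*sin(3^(1/6)*y) + C2*cos(3^(1/6)*y))*exp(3^(2/3)*y/3)


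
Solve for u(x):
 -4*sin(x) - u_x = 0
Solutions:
 u(x) = C1 + 4*cos(x)


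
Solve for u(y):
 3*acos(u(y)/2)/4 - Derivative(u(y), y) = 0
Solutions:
 Integral(1/acos(_y/2), (_y, u(y))) = C1 + 3*y/4


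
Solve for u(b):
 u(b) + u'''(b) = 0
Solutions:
 u(b) = C3*exp(-b) + (C1*sin(sqrt(3)*b/2) + C2*cos(sqrt(3)*b/2))*exp(b/2)


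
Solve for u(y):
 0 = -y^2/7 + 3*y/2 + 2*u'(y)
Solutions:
 u(y) = C1 + y^3/42 - 3*y^2/8


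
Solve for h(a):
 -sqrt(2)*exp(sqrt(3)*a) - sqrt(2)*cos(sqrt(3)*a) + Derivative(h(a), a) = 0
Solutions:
 h(a) = C1 + sqrt(6)*exp(sqrt(3)*a)/3 + sqrt(6)*sin(sqrt(3)*a)/3


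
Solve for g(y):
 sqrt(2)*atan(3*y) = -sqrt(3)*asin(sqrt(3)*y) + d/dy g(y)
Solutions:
 g(y) = C1 + sqrt(3)*(y*asin(sqrt(3)*y) + sqrt(3)*sqrt(1 - 3*y^2)/3) + sqrt(2)*(y*atan(3*y) - log(9*y^2 + 1)/6)


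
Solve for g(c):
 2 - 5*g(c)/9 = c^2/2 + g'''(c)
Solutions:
 g(c) = C3*exp(-15^(1/3)*c/3) - 9*c^2/10 + (C1*sin(3^(5/6)*5^(1/3)*c/6) + C2*cos(3^(5/6)*5^(1/3)*c/6))*exp(15^(1/3)*c/6) + 18/5


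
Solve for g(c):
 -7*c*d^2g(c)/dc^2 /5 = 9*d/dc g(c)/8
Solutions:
 g(c) = C1 + C2*c^(11/56)


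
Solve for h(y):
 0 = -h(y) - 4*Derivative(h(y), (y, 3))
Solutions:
 h(y) = C3*exp(-2^(1/3)*y/2) + (C1*sin(2^(1/3)*sqrt(3)*y/4) + C2*cos(2^(1/3)*sqrt(3)*y/4))*exp(2^(1/3)*y/4)
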